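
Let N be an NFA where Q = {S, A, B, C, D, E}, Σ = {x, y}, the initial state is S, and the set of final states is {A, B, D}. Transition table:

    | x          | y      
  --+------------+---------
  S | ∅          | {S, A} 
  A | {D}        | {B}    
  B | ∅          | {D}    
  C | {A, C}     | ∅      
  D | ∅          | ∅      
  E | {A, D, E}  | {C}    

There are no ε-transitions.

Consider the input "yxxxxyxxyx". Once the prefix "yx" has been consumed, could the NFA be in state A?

No

Start in {S}.
Read 'y': S→{S, A}; now {S, A}.
Read 'x': S→∅, A→{D}; now {D}.
State A is not in {D}.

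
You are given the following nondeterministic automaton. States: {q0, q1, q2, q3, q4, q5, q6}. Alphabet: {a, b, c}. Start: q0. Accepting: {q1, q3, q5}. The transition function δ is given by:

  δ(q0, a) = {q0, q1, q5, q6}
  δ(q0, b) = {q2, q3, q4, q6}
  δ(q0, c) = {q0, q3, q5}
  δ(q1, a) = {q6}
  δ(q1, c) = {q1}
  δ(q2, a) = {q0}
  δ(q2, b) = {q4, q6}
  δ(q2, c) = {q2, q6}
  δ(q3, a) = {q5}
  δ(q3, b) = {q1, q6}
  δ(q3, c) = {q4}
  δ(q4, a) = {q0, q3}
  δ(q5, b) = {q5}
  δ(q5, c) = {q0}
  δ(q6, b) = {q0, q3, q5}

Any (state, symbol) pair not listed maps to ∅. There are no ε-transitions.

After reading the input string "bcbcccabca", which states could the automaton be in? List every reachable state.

{q0, q1, q3, q5, q6}

Start in {q0}.
Read 'b': {q0} → {q2, q3, q4, q6}.
Read 'c': {q2, q3, q4, q6} → {q2, q4, q6}.
Read 'b': {q2, q4, q6} → {q0, q3, q4, q5, q6}.
Read 'c': {q0, q3, q4, q5, q6} → {q0, q3, q4, q5}.
Read 'c': {q0, q3, q4, q5} → {q0, q3, q4, q5}.
Read 'c': {q0, q3, q4, q5} → {q0, q3, q4, q5}.
Read 'a': {q0, q3, q4, q5} → {q0, q1, q3, q5, q6}.
Read 'b': {q0, q1, q3, q5, q6} → {q0, q1, q2, q3, q4, q5, q6}.
Read 'c': {q0, q1, q2, q3, q4, q5, q6} → {q0, q1, q2, q3, q4, q5, q6}.
Read 'a': {q0, q1, q2, q3, q4, q5, q6} → {q0, q1, q3, q5, q6}.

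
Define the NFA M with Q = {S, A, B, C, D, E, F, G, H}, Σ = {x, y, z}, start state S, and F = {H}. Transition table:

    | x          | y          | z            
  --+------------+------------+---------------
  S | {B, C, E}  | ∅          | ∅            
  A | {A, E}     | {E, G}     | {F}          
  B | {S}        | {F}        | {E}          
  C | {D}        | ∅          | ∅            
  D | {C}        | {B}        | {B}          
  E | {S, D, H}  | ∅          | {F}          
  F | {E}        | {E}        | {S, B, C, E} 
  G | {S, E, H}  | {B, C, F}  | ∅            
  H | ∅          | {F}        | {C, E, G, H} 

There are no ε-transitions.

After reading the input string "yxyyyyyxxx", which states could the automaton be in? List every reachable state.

∅

Start in {S}.
Read 'y': S→∅; now ∅.
The set is empty and remains empty for the remaining 9 symbols.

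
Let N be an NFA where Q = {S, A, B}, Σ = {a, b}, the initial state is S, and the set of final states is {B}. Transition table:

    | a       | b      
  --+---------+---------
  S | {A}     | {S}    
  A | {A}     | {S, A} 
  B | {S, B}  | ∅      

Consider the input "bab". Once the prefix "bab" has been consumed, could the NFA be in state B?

No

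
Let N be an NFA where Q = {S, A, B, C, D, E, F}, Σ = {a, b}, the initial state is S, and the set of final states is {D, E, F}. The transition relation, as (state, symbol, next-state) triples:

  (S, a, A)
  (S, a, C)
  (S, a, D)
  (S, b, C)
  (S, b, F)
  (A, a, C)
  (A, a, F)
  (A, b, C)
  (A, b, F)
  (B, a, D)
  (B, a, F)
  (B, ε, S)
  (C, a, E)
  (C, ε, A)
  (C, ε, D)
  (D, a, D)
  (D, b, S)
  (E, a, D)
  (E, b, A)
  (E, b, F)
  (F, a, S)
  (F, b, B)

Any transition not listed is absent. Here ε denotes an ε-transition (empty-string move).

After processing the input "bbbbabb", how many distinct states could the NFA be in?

Start in {S}.
Read 'b': S→{C, F}; union {C, F}; ε-closure = {A, C, D, F}.
Read 'b': A→{C, F}, C→∅, D→{S}, F→{B}; union {S, B, C, F}; ε-closure = {S, A, B, C, D, F}.
Read 'b': S→{C, F}, A→{C, F}, B→∅, C→∅, D→{S}, F→{B}; union {S, B, C, F}; ε-closure = {S, A, B, C, D, F}.
Read 'b': S→{C, F}, A→{C, F}, B→∅, C→∅, D→{S}, F→{B}; union {S, B, C, F}; ε-closure = {S, A, B, C, D, F}.
Read 'a': S→{A, C, D}, A→{C, F}, B→{D, F}, C→{E}, D→{D}, F→{S}; now {S, A, C, D, E, F}.
Read 'b': S→{C, F}, A→{C, F}, C→∅, D→{S}, E→{A, F}, F→{B}; union {S, A, B, C, F}; ε-closure = {S, A, B, C, D, F}.
Read 'b': S→{C, F}, A→{C, F}, B→∅, C→∅, D→{S}, F→{B}; union {S, B, C, F}; ε-closure = {S, A, B, C, D, F}.
That set has 6 states.

6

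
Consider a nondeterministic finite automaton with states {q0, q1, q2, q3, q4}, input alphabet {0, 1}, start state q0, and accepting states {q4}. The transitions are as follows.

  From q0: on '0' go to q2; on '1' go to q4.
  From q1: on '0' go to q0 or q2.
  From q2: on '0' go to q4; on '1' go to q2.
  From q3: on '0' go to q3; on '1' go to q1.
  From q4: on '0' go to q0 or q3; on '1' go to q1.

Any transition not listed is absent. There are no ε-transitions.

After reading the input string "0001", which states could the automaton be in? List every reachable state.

{q1, q4}

Start in {q0}.
Read '0': q0→{q2}; now {q2}.
Read '0': q2→{q4}; now {q4}.
Read '0': q4→{q0, q3}; now {q0, q3}.
Read '1': q0→{q4}, q3→{q1}; now {q1, q4}.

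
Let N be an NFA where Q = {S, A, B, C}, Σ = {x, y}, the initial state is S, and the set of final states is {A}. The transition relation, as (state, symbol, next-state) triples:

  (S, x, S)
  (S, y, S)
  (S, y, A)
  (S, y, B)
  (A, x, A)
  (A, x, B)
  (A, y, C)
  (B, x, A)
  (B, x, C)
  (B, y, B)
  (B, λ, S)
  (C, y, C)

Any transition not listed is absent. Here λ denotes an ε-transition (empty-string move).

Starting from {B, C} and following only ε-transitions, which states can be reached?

{S, B, C}

Begin with {B, C}.
ε-move B → S; add S.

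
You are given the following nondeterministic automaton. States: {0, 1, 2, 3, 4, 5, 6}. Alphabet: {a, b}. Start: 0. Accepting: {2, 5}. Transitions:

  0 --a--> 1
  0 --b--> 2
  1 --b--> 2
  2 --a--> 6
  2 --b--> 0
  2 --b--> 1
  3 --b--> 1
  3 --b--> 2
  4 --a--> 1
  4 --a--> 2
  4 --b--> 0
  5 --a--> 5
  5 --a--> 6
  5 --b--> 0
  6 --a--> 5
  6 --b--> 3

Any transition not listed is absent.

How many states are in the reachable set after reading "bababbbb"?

0

Start in {0}.
Read 'b': 0→{2}; now {2}.
Read 'a': 2→{6}; now {6}.
Read 'b': 6→{3}; now {3}.
Read 'a': 3→∅; now ∅.
The set is empty and remains empty for the remaining 4 symbols.
That set has 0 states.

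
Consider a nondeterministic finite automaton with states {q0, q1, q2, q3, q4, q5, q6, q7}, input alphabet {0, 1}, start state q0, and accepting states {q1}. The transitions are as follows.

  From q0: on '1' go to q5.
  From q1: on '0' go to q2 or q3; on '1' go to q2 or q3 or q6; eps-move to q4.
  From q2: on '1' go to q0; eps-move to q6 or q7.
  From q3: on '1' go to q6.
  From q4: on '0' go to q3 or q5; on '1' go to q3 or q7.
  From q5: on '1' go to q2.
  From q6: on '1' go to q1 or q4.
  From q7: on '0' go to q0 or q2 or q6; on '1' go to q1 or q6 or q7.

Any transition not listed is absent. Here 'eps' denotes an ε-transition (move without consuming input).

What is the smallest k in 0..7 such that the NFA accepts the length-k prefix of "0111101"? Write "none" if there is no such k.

Start in {q0}.
Read '0': q0→∅; now ∅.
The set is empty and remains empty for the remaining 6 symbols.
No reachable set along the way intersects F.

none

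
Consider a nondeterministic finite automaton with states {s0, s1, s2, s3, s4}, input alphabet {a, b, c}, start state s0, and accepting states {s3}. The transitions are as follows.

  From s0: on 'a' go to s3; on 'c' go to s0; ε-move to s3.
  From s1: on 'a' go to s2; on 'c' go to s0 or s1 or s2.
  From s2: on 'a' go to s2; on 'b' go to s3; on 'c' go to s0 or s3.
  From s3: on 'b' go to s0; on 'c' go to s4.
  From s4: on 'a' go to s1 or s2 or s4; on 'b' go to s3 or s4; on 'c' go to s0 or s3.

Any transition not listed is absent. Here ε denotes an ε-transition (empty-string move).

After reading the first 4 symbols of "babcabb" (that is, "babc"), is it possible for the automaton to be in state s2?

No

Start: ε-closure({s0}) = {s0, s3}.
Read 'b': s0→∅, s3→{s0}; union {s0}; ε-closure = {s0, s3}.
Read 'a': s0→{s3}, s3→∅; now {s3}.
Read 'b': s3→{s0}; union {s0}; ε-closure = {s0, s3}.
Read 'c': s0→{s0}, s3→{s4}; union {s0, s4}; ε-closure = {s0, s3, s4}.
State s2 is not in {s0, s3, s4}.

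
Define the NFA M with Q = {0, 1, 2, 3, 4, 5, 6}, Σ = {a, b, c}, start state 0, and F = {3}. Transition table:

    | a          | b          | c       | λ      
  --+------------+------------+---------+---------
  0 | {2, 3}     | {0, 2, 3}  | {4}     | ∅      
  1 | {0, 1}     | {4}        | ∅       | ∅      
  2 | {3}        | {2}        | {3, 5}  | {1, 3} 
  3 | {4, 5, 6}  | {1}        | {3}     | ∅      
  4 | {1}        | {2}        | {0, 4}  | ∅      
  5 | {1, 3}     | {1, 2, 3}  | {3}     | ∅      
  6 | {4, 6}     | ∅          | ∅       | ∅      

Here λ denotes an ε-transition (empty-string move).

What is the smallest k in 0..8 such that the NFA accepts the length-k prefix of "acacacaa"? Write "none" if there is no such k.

1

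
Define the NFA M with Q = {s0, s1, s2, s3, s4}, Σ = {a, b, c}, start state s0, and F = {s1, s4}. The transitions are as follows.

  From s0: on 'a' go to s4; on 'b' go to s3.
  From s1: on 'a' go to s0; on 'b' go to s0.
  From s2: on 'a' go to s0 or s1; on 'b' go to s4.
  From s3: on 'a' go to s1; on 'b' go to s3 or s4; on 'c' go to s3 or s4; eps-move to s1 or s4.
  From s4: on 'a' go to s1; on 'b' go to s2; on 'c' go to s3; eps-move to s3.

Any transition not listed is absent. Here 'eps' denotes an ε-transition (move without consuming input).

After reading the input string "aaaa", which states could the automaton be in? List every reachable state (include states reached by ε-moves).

{s0, s1, s3, s4}

Start in {s0}.
Read 'a': s0→{s4}; union {s4}; ε-closure = {s1, s3, s4}.
Read 'a': s1→{s0}, s3→{s1}, s4→{s1}; now {s0, s1}.
Read 'a': s0→{s4}, s1→{s0}; union {s0, s4}; ε-closure = {s0, s1, s3, s4}.
Read 'a': s0→{s4}, s1→{s0}, s3→{s1}, s4→{s1}; union {s0, s1, s4}; ε-closure = {s0, s1, s3, s4}.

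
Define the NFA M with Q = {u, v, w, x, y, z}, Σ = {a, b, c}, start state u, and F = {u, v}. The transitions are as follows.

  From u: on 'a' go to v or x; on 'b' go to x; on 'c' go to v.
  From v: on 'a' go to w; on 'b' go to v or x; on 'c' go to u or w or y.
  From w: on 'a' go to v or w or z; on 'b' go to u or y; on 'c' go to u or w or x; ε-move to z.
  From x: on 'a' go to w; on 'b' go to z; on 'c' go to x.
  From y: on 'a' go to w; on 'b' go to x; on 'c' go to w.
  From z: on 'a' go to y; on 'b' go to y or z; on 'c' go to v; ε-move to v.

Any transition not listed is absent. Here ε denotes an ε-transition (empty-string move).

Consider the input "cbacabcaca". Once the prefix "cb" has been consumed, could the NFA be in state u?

No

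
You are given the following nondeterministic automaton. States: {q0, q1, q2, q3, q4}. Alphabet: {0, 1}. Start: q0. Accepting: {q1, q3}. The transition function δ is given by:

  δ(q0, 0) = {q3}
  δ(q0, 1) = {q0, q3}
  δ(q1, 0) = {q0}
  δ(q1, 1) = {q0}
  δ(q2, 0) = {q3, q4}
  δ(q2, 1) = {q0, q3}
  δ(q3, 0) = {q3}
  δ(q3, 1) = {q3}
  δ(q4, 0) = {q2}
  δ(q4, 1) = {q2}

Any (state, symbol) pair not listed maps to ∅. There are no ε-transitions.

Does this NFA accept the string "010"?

Start in {q0}.
Read '0': {q0} → {q3}.
Read '1': {q3} → {q3}.
Read '0': {q3} → {q3}.
The final set {q3} contains the accepting state q3.

Yes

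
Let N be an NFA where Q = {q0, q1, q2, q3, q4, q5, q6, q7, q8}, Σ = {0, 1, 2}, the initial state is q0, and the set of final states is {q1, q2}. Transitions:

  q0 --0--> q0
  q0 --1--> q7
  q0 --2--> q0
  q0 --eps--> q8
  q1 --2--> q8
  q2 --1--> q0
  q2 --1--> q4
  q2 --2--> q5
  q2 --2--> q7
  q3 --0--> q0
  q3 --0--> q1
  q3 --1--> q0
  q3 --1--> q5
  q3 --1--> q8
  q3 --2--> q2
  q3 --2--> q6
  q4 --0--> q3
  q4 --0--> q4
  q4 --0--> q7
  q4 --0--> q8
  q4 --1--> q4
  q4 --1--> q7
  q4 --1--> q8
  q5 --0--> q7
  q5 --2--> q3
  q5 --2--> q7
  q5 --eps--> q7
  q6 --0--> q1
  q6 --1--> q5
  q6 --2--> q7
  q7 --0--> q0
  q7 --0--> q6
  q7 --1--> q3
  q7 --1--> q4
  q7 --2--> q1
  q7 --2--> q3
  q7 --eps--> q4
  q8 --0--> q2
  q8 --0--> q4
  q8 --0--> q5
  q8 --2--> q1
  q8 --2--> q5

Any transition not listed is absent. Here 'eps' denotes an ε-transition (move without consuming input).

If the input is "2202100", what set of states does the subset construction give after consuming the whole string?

Start: ε-closure({q0}) = {q0, q8}.
Read '2': {q0, q8} → {q0, q1, q4, q5, q7, q8}.
Read '2': {q0, q1, q4, q5, q7, q8} → {q0, q1, q3, q4, q5, q7, q8}.
Read '0': {q0, q1, q3, q4, q5, q7, q8} → {q0, q1, q2, q3, q4, q5, q6, q7, q8}.
Read '2': {q0, q1, q2, q3, q4, q5, q6, q7, q8} → {q0, q1, q2, q3, q4, q5, q6, q7, q8}.
Read '1': {q0, q1, q2, q3, q4, q5, q6, q7, q8} → {q0, q3, q4, q5, q7, q8}.
Read '0': {q0, q3, q4, q5, q7, q8} → {q0, q1, q2, q3, q4, q5, q6, q7, q8}.
Read '0': {q0, q1, q2, q3, q4, q5, q6, q7, q8} → {q0, q1, q2, q3, q4, q5, q6, q7, q8}.

{q0, q1, q2, q3, q4, q5, q6, q7, q8}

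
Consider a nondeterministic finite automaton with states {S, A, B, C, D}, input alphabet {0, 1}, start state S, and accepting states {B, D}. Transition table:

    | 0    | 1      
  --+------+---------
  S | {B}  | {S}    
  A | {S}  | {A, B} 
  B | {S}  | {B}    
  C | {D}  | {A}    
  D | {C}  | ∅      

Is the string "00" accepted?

Start in {S}.
Read '0': {S} → {B}.
Read '0': {B} → {S}.
The final set {S} contains no accepting state.

No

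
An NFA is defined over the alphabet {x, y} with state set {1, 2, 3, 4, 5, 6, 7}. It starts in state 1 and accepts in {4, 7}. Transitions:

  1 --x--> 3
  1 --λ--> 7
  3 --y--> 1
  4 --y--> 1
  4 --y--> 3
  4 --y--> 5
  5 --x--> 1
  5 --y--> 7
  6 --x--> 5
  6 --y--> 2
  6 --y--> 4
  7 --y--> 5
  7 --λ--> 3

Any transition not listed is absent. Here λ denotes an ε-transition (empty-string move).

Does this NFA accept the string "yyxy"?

Yes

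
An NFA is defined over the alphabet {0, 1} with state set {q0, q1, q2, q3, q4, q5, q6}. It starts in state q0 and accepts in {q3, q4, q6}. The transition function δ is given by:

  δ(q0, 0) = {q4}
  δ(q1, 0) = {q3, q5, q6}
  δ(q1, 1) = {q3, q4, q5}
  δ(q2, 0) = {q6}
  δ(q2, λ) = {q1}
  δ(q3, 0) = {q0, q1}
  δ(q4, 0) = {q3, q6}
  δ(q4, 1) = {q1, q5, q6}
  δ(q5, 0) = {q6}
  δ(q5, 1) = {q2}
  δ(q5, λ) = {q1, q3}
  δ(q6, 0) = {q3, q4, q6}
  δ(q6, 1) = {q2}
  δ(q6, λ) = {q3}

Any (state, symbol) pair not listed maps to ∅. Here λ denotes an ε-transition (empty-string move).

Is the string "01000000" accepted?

Start in {q0}.
Read '0': {q0} → {q4}.
Read '1': {q4} → {q1, q3, q5, q6}.
Read '0': {q1, q3, q5, q6} → {q0, q1, q3, q4, q5, q6}.
Read '0': {q0, q1, q3, q4, q5, q6} → {q0, q1, q3, q4, q5, q6}.
Read '0': {q0, q1, q3, q4, q5, q6} → {q0, q1, q3, q4, q5, q6}.
Read '0': {q0, q1, q3, q4, q5, q6} → {q0, q1, q3, q4, q5, q6}.
Read '0': {q0, q1, q3, q4, q5, q6} → {q0, q1, q3, q4, q5, q6}.
Read '0': {q0, q1, q3, q4, q5, q6} → {q0, q1, q3, q4, q5, q6}.
The final set {q0, q1, q3, q4, q5, q6} contains the accepting states q3, q4, q6.

Yes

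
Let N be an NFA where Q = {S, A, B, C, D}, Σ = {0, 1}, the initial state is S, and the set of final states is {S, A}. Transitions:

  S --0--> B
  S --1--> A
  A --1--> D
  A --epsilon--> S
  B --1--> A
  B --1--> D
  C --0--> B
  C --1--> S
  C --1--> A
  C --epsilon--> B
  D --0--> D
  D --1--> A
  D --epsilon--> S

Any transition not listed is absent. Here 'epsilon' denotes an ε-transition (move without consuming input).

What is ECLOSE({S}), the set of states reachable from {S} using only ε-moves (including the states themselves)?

Begin with {S}.
No ε-moves leave this set, so the closure equals the set itself.

{S}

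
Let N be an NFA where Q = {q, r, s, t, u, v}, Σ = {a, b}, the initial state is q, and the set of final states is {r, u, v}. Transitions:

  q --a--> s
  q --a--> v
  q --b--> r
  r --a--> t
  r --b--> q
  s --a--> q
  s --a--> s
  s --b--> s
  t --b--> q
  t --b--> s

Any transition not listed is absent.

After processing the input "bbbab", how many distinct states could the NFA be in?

2

Start in {q}.
Read 'b': q→{r}; now {r}.
Read 'b': r→{q}; now {q}.
Read 'b': q→{r}; now {r}.
Read 'a': r→{t}; now {t}.
Read 'b': t→{q, s}; now {q, s}.
That set has 2 states.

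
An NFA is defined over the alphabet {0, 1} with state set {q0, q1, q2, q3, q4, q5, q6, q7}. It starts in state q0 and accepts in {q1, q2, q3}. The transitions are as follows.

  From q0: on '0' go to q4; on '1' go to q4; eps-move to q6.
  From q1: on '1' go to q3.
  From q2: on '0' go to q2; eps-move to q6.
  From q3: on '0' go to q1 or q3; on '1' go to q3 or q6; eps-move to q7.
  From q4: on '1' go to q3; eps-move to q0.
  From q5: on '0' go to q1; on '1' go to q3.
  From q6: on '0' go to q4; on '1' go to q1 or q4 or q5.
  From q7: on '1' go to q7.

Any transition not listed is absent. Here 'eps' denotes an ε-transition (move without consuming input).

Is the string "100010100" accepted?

Yes

Start: ε-closure({q0}) = {q0, q6}.
Read '1': {q0, q6} → {q0, q1, q4, q5, q6}.
Read '0': {q0, q1, q4, q5, q6} → {q0, q1, q4, q6}.
Read '0': {q0, q1, q4, q6} → {q0, q4, q6}.
Read '0': {q0, q4, q6} → {q0, q4, q6}.
Read '1': {q0, q4, q6} → {q0, q1, q3, q4, q5, q6, q7}.
Read '0': {q0, q1, q3, q4, q5, q6, q7} → {q0, q1, q3, q4, q6, q7}.
Read '1': {q0, q1, q3, q4, q6, q7} → {q0, q1, q3, q4, q5, q6, q7}.
Read '0': {q0, q1, q3, q4, q5, q6, q7} → {q0, q1, q3, q4, q6, q7}.
Read '0': {q0, q1, q3, q4, q6, q7} → {q0, q1, q3, q4, q6, q7}.
The final set {q0, q1, q3, q4, q6, q7} contains the accepting states q1, q3.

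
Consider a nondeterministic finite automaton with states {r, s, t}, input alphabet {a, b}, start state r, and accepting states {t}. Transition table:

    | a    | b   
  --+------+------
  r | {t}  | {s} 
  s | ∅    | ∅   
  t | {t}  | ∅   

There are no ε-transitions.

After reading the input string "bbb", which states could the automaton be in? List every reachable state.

∅

Start in {r}.
Read 'b': {r} → {s}.
Read 'b': {s} → ∅.
The set is empty and remains empty for the remaining 1 symbol.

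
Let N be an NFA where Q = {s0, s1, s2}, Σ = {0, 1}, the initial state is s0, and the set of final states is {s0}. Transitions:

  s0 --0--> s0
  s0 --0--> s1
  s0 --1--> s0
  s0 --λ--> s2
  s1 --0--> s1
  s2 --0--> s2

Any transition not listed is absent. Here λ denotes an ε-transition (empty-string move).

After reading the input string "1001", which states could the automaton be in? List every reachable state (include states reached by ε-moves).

{s0, s2}

Start: ε-closure({s0}) = {s0, s2}.
Read '1': s0→{s0}, s2→∅; union {s0}; ε-closure = {s0, s2}.
Read '0': s0→{s0, s1}, s2→{s2}; now {s0, s1, s2}.
Read '0': s0→{s0, s1}, s1→{s1}, s2→{s2}; now {s0, s1, s2}.
Read '1': s0→{s0}, s1→∅, s2→∅; union {s0}; ε-closure = {s0, s2}.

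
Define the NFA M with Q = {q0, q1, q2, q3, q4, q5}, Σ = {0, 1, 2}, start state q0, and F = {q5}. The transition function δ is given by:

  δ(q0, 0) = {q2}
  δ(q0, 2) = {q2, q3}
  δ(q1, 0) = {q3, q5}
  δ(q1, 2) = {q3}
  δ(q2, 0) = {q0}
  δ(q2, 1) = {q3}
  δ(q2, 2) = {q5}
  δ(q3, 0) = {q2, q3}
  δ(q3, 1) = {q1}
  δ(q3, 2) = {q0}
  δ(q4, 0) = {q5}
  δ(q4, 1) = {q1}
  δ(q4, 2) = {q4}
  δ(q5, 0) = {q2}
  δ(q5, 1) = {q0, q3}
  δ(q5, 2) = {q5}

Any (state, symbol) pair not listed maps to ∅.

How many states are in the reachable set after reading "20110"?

Start in {q0}.
Read '2': q0→{q2, q3}; now {q2, q3}.
Read '0': q2→{q0}, q3→{q2, q3}; now {q0, q2, q3}.
Read '1': q0→∅, q2→{q3}, q3→{q1}; now {q1, q3}.
Read '1': q1→∅, q3→{q1}; now {q1}.
Read '0': q1→{q3, q5}; now {q3, q5}.
That set has 2 states.

2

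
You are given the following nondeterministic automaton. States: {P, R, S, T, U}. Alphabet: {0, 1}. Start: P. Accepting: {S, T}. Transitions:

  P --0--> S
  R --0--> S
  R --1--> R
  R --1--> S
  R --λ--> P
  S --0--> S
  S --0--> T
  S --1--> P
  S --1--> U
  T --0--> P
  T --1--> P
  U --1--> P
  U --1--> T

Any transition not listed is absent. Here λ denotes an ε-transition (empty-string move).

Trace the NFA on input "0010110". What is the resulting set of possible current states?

{P, S}

Start in {P}.
Read '0': {P} → {S}.
Read '0': {S} → {S, T}.
Read '1': {S, T} → {P, U}.
Read '0': {P, U} → {S}.
Read '1': {S} → {P, U}.
Read '1': {P, U} → {P, T}.
Read '0': {P, T} → {P, S}.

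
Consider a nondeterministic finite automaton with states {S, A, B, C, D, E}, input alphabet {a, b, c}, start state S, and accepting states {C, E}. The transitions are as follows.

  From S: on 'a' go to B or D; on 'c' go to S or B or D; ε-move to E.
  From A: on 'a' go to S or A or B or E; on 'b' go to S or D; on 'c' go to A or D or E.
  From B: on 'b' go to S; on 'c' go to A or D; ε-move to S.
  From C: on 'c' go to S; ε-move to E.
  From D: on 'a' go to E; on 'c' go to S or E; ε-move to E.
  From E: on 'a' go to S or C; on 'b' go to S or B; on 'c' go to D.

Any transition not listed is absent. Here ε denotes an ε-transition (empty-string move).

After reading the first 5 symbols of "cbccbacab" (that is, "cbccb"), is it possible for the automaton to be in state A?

No

Start: ε-closure({S}) = {S, E}.
Read 'c': S→{S, B, D}, E→{D}; union {S, B, D}; ε-closure = {S, B, D, E}.
Read 'b': S→∅, B→{S}, D→∅, E→{S, B}; union {S, B}; ε-closure = {S, B, E}.
Read 'c': S→{S, B, D}, B→{A, D}, E→{D}; union {S, A, B, D}; ε-closure = {S, A, B, D, E}.
Read 'c': S→{S, B, D}, A→{A, D, E}, B→{A, D}, D→{S, E}, E→{D}; now {S, A, B, D, E}.
Read 'b': S→∅, A→{S, D}, B→{S}, D→∅, E→{S, B}; union {S, B, D}; ε-closure = {S, B, D, E}.
State A is not in {S, B, D, E}.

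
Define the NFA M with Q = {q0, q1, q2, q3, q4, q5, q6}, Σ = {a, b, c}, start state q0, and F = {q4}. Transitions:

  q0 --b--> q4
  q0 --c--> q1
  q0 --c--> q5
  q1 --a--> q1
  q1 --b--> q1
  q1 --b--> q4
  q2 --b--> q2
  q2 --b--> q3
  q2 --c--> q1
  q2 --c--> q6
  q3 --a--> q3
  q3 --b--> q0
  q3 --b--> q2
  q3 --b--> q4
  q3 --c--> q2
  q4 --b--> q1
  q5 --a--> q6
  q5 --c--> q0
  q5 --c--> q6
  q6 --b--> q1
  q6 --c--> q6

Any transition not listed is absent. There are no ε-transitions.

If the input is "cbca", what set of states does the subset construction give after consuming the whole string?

Start in {q0}.
Read 'c': q0→{q1, q5}; now {q1, q5}.
Read 'b': q1→{q1, q4}, q5→∅; now {q1, q4}.
Read 'c': q1→∅, q4→∅; now ∅.
The set is empty and remains empty for the remaining 1 symbol.

∅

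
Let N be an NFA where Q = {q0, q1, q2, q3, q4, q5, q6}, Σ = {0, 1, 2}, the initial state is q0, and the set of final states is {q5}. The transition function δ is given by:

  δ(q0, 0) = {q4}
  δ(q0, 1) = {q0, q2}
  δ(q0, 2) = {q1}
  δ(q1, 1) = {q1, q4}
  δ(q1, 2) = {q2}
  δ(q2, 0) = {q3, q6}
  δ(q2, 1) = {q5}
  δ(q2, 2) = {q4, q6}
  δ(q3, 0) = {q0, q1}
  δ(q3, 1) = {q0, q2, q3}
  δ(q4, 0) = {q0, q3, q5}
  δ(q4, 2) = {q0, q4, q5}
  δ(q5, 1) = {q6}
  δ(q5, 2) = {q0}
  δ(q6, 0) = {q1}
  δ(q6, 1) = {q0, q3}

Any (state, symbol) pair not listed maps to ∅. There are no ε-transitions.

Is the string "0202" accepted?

Yes

Start in {q0}.
Read '0': q0→{q4}; now {q4}.
Read '2': q4→{q0, q4, q5}; now {q0, q4, q5}.
Read '0': q0→{q4}, q4→{q0, q3, q5}, q5→∅; now {q0, q3, q4, q5}.
Read '2': q0→{q1}, q3→∅, q4→{q0, q4, q5}, q5→{q0}; now {q0, q1, q4, q5}.
The final set {q0, q1, q4, q5} contains the accepting state q5.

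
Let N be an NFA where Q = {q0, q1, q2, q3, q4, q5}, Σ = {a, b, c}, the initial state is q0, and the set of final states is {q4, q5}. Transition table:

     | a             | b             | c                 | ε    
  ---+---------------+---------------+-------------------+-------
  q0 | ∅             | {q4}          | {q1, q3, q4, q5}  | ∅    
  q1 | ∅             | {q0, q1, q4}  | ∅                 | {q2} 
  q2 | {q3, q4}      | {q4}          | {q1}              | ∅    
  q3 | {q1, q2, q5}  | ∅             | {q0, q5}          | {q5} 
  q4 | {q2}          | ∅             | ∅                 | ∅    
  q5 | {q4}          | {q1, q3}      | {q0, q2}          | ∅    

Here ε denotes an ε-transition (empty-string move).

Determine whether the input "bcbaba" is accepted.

No

Start in {q0}.
Read 'b': q0→{q4}; now {q4}.
Read 'c': q4→∅; now ∅.
The set is empty and remains empty for the remaining 4 symbols.
The final set ∅ contains no accepting state.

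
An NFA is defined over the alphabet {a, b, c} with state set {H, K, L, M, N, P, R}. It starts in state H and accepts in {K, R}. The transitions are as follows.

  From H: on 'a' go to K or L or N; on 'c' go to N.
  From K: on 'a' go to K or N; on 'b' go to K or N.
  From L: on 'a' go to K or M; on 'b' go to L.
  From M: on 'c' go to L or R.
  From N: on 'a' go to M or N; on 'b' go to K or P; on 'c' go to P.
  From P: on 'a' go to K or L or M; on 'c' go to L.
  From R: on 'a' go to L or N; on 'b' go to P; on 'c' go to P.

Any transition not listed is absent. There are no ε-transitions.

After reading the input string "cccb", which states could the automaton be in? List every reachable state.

{L}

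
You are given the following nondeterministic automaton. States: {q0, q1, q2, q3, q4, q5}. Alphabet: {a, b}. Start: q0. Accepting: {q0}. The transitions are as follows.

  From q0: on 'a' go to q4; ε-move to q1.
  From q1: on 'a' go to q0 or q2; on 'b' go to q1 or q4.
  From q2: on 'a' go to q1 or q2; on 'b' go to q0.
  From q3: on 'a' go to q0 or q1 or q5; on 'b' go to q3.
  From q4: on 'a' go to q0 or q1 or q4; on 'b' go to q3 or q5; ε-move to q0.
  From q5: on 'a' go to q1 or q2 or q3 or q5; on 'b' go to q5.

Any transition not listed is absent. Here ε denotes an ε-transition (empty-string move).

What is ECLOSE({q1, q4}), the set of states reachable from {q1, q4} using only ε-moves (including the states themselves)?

Begin with {q1, q4}.
ε-move q4 → q0; add q0.

{q0, q1, q4}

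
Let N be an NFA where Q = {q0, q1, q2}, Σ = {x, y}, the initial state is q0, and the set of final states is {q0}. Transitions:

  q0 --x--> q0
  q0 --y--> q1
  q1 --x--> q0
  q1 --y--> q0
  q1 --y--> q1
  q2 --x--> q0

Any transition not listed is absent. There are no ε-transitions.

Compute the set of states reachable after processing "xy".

{q1}

Start in {q0}.
Read 'x': {q0} → {q0}.
Read 'y': {q0} → {q1}.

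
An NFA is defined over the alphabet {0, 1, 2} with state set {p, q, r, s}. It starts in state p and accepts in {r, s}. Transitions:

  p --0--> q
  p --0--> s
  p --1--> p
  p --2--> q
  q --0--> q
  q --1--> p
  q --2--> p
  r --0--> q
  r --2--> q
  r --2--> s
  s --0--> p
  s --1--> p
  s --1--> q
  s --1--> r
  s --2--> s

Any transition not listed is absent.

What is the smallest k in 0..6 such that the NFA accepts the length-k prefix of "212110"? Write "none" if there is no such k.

Start in {p}.
Read '2': p→{q}; now {q}.
Read '1': q→{p}; now {p}.
Read '2': p→{q}; now {q}.
Read '1': q→{p}; now {p}.
Read '1': p→{p}; now {p}.
Read '0': p→{q, s}; now {q, s}.
None of the earlier sets intersect F, but {q, s} does.

6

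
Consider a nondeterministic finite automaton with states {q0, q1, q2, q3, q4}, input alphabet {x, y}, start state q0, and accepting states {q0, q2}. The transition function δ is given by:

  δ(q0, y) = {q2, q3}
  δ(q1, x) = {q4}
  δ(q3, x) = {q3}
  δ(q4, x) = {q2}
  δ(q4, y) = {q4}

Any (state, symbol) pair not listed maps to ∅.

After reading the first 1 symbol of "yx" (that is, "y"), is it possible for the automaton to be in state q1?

Start in {q0}.
Read 'y': q0→{q2, q3}; now {q2, q3}.
State q1 is not in {q2, q3}.

No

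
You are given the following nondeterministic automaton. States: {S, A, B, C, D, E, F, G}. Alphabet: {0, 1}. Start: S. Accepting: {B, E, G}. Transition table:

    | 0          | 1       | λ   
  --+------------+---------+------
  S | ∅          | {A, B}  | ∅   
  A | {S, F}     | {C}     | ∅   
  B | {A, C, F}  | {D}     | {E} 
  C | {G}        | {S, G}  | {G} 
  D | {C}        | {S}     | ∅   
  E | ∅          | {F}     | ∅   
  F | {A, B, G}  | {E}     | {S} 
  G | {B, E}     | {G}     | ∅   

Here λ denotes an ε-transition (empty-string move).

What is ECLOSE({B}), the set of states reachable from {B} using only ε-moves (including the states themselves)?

Begin with {B}.
ε-move B → E; add E.

{B, E}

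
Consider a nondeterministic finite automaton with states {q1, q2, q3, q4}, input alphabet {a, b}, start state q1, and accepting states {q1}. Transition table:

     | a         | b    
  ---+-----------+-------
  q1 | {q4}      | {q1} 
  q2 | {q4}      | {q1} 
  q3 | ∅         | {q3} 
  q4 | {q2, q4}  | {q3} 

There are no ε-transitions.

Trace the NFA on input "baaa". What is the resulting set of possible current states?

{q2, q4}

Start in {q1}.
Read 'b': q1→{q1}; now {q1}.
Read 'a': q1→{q4}; now {q4}.
Read 'a': q4→{q2, q4}; now {q2, q4}.
Read 'a': q2→{q4}, q4→{q2, q4}; now {q2, q4}.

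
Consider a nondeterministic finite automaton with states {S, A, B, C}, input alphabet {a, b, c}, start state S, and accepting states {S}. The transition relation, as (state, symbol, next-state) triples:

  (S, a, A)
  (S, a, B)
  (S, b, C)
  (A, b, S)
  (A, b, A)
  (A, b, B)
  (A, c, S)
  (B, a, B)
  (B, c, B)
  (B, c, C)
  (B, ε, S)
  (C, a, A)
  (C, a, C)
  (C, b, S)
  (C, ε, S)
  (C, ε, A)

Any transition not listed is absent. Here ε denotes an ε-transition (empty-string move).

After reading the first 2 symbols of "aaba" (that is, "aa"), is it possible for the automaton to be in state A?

Start in {S}.
Read 'a': {S} → {S, A, B}.
Read 'a': {S, A, B} → {S, A, B}.
State A is in {S, A, B}.

Yes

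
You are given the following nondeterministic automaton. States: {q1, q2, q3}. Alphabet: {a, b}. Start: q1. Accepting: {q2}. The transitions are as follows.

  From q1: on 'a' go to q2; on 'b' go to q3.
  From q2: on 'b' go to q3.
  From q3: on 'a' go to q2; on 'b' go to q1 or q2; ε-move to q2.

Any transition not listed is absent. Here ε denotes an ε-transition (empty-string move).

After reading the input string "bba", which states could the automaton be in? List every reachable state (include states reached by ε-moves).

Start in {q1}.
Read 'b': q1→{q3}; union {q3}; ε-closure = {q2, q3}.
Read 'b': q2→{q3}, q3→{q1, q2}; now {q1, q2, q3}.
Read 'a': q1→{q2}, q2→∅, q3→{q2}; now {q2}.

{q2}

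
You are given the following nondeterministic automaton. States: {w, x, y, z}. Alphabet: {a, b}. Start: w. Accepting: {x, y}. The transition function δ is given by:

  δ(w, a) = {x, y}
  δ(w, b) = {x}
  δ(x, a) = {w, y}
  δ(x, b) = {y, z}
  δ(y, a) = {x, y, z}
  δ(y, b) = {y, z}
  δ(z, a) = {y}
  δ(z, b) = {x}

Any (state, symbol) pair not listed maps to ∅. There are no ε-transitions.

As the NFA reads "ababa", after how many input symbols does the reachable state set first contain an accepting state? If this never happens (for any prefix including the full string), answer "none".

Start in {w}.
Read 'a': {w} → {x, y}.
None of the earlier sets intersect F, but {x, y} does.

1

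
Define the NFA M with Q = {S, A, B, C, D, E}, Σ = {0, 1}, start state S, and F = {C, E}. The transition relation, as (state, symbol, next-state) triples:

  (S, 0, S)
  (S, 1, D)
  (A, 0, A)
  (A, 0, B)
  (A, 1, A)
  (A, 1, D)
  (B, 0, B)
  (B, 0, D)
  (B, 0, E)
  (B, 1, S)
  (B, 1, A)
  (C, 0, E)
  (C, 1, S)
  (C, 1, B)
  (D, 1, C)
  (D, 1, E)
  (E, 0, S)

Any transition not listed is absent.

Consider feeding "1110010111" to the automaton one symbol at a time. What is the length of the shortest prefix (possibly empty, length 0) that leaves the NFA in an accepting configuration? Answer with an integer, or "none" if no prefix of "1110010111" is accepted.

2

Start in {S}.
Read '1': {S} → {D}.
Read '1': {D} → {C, E}.
None of the earlier sets intersect F, but {C, E} does.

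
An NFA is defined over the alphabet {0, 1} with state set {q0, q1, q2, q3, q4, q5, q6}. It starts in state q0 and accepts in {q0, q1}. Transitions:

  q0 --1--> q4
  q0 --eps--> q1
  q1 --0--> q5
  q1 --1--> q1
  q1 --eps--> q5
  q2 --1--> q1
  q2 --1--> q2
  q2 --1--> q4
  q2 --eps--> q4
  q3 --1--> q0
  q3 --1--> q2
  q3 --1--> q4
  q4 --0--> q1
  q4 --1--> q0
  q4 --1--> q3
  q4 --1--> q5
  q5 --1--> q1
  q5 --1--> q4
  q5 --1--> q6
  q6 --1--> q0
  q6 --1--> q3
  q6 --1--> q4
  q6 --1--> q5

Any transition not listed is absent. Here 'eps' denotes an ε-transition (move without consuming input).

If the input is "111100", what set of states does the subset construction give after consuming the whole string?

{q5}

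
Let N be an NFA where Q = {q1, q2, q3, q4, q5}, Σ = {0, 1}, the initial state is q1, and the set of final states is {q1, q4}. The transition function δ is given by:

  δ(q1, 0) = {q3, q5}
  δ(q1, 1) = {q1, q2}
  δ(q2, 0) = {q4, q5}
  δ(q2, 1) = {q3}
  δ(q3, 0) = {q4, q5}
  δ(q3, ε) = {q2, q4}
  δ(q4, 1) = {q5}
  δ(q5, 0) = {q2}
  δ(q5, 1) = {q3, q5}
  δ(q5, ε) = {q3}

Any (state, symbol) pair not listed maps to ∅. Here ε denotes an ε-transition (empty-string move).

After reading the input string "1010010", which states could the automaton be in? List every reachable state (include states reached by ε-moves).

{q2, q3, q4, q5}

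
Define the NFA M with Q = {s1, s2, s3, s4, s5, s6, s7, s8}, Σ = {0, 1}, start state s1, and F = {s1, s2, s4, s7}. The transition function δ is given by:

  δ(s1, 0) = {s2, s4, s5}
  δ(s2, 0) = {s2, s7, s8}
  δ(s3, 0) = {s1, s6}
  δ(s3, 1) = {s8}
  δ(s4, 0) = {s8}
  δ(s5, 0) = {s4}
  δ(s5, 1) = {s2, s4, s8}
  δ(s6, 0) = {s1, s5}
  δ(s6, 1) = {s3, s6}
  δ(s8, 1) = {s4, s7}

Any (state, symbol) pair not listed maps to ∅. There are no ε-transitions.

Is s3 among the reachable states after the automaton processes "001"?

No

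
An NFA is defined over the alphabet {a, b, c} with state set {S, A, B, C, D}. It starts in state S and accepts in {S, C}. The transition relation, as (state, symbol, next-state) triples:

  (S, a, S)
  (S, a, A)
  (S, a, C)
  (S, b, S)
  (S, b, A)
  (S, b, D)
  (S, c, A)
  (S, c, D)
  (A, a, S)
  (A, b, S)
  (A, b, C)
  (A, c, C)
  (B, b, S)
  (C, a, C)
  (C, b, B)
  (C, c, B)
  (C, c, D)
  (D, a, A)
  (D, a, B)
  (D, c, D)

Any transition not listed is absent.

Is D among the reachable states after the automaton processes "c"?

Start in {S}.
Read 'c': S→{A, D}; now {A, D}.
State D is in {A, D}.

Yes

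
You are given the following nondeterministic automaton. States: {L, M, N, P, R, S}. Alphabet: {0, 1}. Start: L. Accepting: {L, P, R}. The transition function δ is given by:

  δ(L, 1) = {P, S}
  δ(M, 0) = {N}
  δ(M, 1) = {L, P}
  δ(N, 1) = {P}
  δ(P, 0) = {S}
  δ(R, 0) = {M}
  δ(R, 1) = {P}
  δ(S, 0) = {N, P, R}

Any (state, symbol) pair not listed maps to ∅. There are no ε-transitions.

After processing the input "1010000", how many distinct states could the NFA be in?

Start in {L}.
Read '1': {L} → {P, S}.
Read '0': {P, S} → {N, P, R, S}.
Read '1': {N, P, R, S} → {P}.
Read '0': {P} → {S}.
Read '0': {S} → {N, P, R}.
Read '0': {N, P, R} → {M, S}.
Read '0': {M, S} → {N, P, R}.
That set has 3 states.

3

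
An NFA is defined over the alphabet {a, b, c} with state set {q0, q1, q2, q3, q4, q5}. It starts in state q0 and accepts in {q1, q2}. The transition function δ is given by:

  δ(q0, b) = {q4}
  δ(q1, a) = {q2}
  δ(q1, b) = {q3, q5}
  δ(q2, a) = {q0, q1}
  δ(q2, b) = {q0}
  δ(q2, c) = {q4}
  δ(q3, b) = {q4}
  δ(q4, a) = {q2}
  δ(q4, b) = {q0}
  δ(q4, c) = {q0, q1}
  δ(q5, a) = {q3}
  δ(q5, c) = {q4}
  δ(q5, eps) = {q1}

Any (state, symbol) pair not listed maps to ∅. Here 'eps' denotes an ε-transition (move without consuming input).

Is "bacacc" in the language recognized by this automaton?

Yes

Start in {q0}.
Read 'b': {q0} → {q4}.
Read 'a': {q4} → {q2}.
Read 'c': {q2} → {q4}.
Read 'a': {q4} → {q2}.
Read 'c': {q2} → {q4}.
Read 'c': {q4} → {q0, q1}.
The final set {q0, q1} contains the accepting state q1.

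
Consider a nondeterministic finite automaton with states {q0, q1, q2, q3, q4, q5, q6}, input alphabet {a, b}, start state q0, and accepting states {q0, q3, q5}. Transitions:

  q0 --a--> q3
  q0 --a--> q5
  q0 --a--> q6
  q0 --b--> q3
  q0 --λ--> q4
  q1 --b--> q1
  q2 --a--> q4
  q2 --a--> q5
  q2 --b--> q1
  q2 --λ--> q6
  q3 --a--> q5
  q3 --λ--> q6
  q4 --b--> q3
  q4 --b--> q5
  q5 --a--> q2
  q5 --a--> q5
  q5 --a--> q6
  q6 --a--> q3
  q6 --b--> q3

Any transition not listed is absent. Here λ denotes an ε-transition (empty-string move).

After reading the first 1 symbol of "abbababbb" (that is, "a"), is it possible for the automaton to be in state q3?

Start: ε-closure({q0}) = {q0, q4}.
Read 'a': q0→{q3, q5, q6}, q4→∅; now {q3, q5, q6}.
State q3 is in {q3, q5, q6}.

Yes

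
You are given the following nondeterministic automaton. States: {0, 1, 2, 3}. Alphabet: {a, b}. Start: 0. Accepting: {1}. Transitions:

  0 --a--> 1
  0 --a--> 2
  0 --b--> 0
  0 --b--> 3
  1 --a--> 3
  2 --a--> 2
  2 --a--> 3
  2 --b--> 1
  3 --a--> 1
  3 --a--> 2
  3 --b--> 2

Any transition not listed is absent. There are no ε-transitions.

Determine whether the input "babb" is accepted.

No

Start in {0}.
Read 'b': {0} → {0, 3}.
Read 'a': {0, 3} → {1, 2}.
Read 'b': {1, 2} → {1}.
Read 'b': {1} → ∅.
The final set ∅ contains no accepting state.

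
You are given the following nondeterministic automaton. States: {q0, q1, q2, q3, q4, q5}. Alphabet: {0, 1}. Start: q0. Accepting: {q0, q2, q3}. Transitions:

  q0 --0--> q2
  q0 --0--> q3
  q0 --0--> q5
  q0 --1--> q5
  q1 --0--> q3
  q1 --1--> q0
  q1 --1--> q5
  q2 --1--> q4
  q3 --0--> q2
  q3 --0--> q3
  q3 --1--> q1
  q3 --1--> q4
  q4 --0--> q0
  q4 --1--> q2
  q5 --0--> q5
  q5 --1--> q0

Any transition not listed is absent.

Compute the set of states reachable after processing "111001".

Start in {q0}.
Read '1': {q0} → {q5}.
Read '1': {q5} → {q0}.
Read '1': {q0} → {q5}.
Read '0': {q5} → {q5}.
Read '0': {q5} → {q5}.
Read '1': {q5} → {q0}.

{q0}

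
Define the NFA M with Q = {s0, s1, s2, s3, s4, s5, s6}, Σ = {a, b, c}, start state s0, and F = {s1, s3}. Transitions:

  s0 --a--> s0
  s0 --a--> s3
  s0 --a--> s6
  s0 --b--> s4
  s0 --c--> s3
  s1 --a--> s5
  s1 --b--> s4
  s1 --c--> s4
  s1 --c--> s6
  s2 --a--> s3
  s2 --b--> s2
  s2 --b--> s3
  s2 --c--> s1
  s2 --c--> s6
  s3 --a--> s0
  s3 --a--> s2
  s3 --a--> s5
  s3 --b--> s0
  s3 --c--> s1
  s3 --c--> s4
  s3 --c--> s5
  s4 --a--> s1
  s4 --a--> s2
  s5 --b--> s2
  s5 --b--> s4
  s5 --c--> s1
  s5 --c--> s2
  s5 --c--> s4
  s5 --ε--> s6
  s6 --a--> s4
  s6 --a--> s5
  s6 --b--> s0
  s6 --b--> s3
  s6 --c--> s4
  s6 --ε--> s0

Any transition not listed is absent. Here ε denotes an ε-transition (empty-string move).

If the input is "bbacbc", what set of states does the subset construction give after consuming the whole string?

∅

Start in {s0}.
Read 'b': s0→{s4}; now {s4}.
Read 'b': s4→∅; now ∅.
The set is empty and remains empty for the remaining 4 symbols.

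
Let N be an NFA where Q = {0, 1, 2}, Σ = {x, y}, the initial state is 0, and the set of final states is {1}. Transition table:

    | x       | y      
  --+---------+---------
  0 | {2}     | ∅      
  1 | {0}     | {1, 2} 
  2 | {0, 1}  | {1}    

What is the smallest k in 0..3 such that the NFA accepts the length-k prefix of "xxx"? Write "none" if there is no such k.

2

Start in {0}.
Read 'x': 0→{2}; now {2}.
Read 'x': 2→{0, 1}; now {0, 1}.
None of the earlier sets intersect F, but {0, 1} does.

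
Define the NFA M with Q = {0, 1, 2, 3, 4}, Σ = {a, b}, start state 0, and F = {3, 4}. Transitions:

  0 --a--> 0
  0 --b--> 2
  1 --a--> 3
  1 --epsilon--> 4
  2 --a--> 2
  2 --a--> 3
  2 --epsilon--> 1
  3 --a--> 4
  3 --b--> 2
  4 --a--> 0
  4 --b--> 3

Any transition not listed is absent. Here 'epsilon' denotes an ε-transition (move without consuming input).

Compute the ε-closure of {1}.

{1, 4}

Begin with {1}.
ε-move 1 → 4; add 4.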